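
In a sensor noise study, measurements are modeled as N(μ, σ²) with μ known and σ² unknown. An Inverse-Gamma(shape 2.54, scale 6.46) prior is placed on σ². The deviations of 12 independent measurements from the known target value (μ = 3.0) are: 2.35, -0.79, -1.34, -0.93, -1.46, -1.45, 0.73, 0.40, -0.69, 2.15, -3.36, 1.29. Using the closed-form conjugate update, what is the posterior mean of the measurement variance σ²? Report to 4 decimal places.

2.9646

With known mean μ and an Inverse-Gamma(α, β) prior on σ², the Normal likelihood is conjugate: posterior is Inv-Gamma(α + n/2, β + Σ(xᵢ−μ)²/2).
Σ(xᵢ−μ)² = (2.35)² + (-0.79)² + (-1.34)² + (-0.93)² + (-1.46)² + (-1.45)² + (0.73)² + (0.40)² + (-0.69)² + (2.15)² + (-3.36)² + (1.29)² = 31.7864.
Posterior: Inv-Gamma(2.54 + 12/2, 6.46 + 31.7864/2) = Inv-Gamma(8.54, 22.35320).
E[σ²|data] = β/(α−1) = 22.35320/7.54 = 2.9646.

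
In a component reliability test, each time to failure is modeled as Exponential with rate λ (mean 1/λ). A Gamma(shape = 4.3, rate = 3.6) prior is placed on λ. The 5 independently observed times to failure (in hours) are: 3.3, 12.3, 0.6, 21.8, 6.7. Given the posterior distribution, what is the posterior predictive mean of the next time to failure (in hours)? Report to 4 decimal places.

With a Gamma(shape α, rate β) prior on the exponential rate λ, the posterior after n observations with total T = Σxᵢ is Gamma(α+n, β+T).
Sum of observations T = 44.7 hours; n = 5.
Posterior: Gamma(4.3+5, 3.6+44.7) = Gamma(9.3, 48.3).
The predictive distribution for the next observation is Lomax; its mean is β/(α−1) = 48.3/8.3 = 5.8193.

5.8193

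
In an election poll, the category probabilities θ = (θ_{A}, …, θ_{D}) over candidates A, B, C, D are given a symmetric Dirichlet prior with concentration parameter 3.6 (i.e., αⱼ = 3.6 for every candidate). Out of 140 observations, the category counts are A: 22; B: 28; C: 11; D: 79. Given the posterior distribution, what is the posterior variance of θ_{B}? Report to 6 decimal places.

0.001047

The Dirichlet prior is conjugate to the Multinomial likelihood: each posterior αⱼ = prior αⱼ + observed count nⱼ.
Posterior concentration: (25.6, 31.6, 14.6, 82.6), total = 154.4.
Var[θ_j] = α_j(Σα−α_j)/((Σα)²(Σα+1)) = 31.6·122.8/(154.4²·155.4) = 0.001047.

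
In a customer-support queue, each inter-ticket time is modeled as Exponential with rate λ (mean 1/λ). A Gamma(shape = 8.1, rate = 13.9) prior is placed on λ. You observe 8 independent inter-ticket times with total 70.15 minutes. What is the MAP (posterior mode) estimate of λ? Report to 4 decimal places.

0.1797

With a Gamma(shape α, rate β) prior on the exponential rate λ, the posterior after n observations with total T = Σxᵢ is Gamma(α+n, β+T).
Posterior: Gamma(8.1+8, 13.9+70.15) = Gamma(16.1, 84.05).
Mode = (α−1)/β = 0.1797.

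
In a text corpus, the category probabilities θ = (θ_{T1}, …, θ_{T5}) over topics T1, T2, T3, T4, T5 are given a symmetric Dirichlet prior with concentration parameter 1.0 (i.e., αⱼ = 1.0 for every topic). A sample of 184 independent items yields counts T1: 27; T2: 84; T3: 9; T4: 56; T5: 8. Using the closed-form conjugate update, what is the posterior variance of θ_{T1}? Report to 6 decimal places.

0.000664

The Dirichlet prior is conjugate to the Multinomial likelihood: each posterior αⱼ = prior αⱼ + observed count nⱼ.
Posterior concentration: (28.0, 85.0, 10.0, 57.0, 9.0), total = 189.0.
Var[θ_j] = α_j(Σα−α_j)/((Σα)²(Σα+1)) = 28.0·161.0/(189.0²·190.0) = 0.000664.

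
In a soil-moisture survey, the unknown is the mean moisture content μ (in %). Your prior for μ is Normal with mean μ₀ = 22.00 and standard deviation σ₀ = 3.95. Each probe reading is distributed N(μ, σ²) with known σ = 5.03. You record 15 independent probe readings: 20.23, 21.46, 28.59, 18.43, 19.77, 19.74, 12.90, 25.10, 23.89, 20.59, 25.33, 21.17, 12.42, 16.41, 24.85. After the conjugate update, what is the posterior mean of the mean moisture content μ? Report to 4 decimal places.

For Normal data with known variance σ², a Normal(μ₀, σ₀²) prior on μ is conjugate. Posterior precision = 1/σ₀² + n/σ²; posterior mean is the precision-weighted average of μ₀ and x̄.
Σxᵢ = 20.23 + 21.46 + 28.59 + 18.43 + 19.77 + 19.74 + 12.90 + 25.10 + 23.89 + 20.59 + 25.33 + 21.17 + 12.42 + 16.41 + 24.85 = 310.88, so n·x̄ = 310.88.
σ₀² = 3.95² = 15.6025, σ² = 5.03² = 25.3009; σ² + n·σ₀² = 25.3009 + 15·15.6025 = 259.3384.
Posterior mean = (μ₀/σ₀² + n·x̄/σ²)/(1/σ₀² + n/σ²) = (σ²·μ₀ + σ₀²·n·x̄)/(σ² + n·σ₀²) = (25.3009·22.00 + 15.6025·310.88)/259.3384 = 5407.125/259.3384 = 20.8497.

20.8497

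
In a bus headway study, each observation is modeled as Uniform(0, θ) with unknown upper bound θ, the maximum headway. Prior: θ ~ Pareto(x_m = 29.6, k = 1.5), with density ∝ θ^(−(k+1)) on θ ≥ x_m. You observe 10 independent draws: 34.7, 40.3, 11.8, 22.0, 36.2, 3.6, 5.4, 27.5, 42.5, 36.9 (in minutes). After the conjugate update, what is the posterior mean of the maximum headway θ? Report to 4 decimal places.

A Pareto(scale x_m, shape k) prior on the upper bound θ of Uniform(0, θ) is conjugate: posterior is Pareto(max(x_m, max xᵢ), k + n).
Sample maximum = 42.5; prior scale x_m = 29.6 → posterior scale = max = 42.5.
Posterior shape = 1.5 + 10 = 11.5.
E[θ|data] = k·x_m/(k−1) = 11.5·42.5/10.5 = 46.5476.

46.5476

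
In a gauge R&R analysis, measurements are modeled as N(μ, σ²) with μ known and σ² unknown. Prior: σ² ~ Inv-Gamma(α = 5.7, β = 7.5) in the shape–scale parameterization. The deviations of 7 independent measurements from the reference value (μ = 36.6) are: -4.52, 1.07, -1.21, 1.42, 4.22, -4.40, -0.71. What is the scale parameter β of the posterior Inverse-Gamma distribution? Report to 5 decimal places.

38.86415

With known mean μ and an Inverse-Gamma(α, β) prior on σ², the Normal likelihood is conjugate: posterior is Inv-Gamma(α + n/2, β + Σ(xᵢ−μ)²/2).
Σ(xᵢ−μ)² = (-4.52)² + (1.07)² + (-1.21)² + (1.42)² + (4.22)² + (-4.40)² + (-0.71)² = 62.7283.
Posterior: Inv-Gamma(5.7 + 7/2, 7.5 + 62.7283/2) = Inv-Gamma(9.20, 38.86415).
Posterior β = 38.86415.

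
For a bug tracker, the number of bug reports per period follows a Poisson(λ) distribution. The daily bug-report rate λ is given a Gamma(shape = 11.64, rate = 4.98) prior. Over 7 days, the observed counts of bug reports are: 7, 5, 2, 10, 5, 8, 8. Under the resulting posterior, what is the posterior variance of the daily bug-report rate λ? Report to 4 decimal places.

0.3946

With a Gamma(shape α, rate β) prior, the Poisson likelihood is conjugate: the posterior is Gamma(α + ΣXᵢ, β + n).
Sum of counts S = 45 over n = 7 days.
Posterior: Gamma(α+S, β+n) = Gamma(11.64+45, 4.98+7) = Gamma(56.64, 11.98).
Var = α/β² = 56.64/11.98² = 0.3946.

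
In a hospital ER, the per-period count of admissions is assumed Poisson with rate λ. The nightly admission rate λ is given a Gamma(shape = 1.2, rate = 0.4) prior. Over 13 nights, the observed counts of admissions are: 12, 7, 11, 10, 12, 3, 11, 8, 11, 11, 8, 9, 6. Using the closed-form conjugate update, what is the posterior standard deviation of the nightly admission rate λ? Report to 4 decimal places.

0.8182

With a Gamma(shape α, rate β) prior, the Poisson likelihood is conjugate: the posterior is Gamma(α + ΣXᵢ, β + n).
Sum of counts S = 119 over n = 13 nights.
Posterior: Gamma(α+S, β+n) = Gamma(1.2+119, 0.4+13) = Gamma(120.2, 13.4).
SD = √α/β = √120.2/13.4 = 0.8182.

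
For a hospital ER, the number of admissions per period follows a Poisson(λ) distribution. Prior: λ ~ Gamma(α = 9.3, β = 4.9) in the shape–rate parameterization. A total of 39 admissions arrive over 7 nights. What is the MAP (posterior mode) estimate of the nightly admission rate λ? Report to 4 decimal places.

3.9748

With a Gamma(shape α, rate β) prior, the Poisson likelihood is conjugate: the posterior is Gamma(α + ΣXᵢ, β + n).
Posterior: Gamma(α+S, β+n) = Gamma(9.3+39, 4.9+7) = Gamma(48.3, 11.9).
Mode of Gamma(α,β) for α≥1 is (α−1)/β = 47.3/11.9 = 3.9748.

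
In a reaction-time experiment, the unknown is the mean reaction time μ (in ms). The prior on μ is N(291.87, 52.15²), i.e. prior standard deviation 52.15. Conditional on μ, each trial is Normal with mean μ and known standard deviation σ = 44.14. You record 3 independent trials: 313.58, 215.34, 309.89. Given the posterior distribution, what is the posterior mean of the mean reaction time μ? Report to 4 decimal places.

For Normal data with known variance σ², a Normal(μ₀, σ₀²) prior on μ is conjugate. Posterior precision = 1/σ₀² + n/σ²; posterior mean is the precision-weighted average of μ₀ and x̄.
Σxᵢ = 313.58 + 215.34 + 309.89 = 838.81, so n·x̄ = 838.81.
σ₀² = 52.15² = 2719.6225, σ² = 44.14² = 1948.3396; σ² + n·σ₀² = 1948.3396 + 3·2719.6225 = 10107.2071.
Posterior mean = (μ₀/σ₀² + n·x̄/σ²)/(1/σ₀² + n/σ²) = (σ²·μ₀ + σ₀²·n·x̄)/(σ² + n·σ₀²) = (1948.3396·291.87 + 2719.6225·838.81)/10107.2071 = 2849908.428277/10107.2071 = 281.9679.

281.9679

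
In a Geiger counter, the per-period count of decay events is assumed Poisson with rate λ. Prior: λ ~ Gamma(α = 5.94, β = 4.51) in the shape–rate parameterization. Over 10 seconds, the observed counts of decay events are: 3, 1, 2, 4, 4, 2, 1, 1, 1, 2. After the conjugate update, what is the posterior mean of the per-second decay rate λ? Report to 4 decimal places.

With a Gamma(shape α, rate β) prior, the Poisson likelihood is conjugate: the posterior is Gamma(α + ΣXᵢ, β + n).
Sum of counts S = 21 over n = 10 seconds.
Posterior: Gamma(α+S, β+n) = Gamma(5.94+21, 4.51+10) = Gamma(26.94, 14.51).
Posterior mean = α/β = 26.94/14.51 = 1.8567.

1.8567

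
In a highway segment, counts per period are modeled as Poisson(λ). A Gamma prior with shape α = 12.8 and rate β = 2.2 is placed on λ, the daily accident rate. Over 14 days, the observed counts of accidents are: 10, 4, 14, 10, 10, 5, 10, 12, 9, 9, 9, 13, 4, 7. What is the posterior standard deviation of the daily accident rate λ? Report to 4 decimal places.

0.7272

With a Gamma(shape α, rate β) prior, the Poisson likelihood is conjugate: the posterior is Gamma(α + ΣXᵢ, β + n).
Sum of counts S = 126 over n = 14 days.
Posterior: Gamma(α+S, β+n) = Gamma(12.8+126, 2.2+14) = Gamma(138.8, 16.2).
SD = √α/β = √138.8/16.2 = 0.7272.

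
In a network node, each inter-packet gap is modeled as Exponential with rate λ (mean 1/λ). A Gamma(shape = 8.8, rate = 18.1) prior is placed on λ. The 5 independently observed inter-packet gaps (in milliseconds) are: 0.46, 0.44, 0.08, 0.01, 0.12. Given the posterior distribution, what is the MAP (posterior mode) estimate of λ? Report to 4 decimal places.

0.6663

With a Gamma(shape α, rate β) prior on the exponential rate λ, the posterior after n observations with total T = Σxᵢ is Gamma(α+n, β+T).
Sum of observations T = 1.11 milliseconds; n = 5.
Posterior: Gamma(8.8+5, 18.1+1.11) = Gamma(13.8, 19.21).
Mode = (α−1)/β = 0.6663.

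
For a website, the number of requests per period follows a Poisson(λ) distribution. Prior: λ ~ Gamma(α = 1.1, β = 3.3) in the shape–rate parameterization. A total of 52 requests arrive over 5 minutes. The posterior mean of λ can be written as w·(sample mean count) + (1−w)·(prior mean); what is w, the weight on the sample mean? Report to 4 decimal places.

With a Gamma(shape α, rate β) prior, the Poisson likelihood is conjugate: the posterior is Gamma(α + ΣXᵢ, β + n).
Posterior mean = (α₀+S)/(β₀+n) = [n/(β₀+n)]·(S/n) + [β₀/(β₀+n)]·(α₀/β₀), so only n and β₀ enter the weight.
Weight on data w = n/(β₀+n) = 5/(3.3+5) = 5/8.3 = 0.6024.

0.6024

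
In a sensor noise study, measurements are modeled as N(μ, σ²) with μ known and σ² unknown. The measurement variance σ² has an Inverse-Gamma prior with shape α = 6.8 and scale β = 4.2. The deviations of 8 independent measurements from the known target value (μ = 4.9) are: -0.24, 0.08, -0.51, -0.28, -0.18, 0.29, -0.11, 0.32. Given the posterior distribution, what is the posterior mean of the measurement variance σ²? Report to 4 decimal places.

With known mean μ and an Inverse-Gamma(α, β) prior on σ², the Normal likelihood is conjugate: posterior is Inv-Gamma(α + n/2, β + Σ(xᵢ−μ)²/2).
Σ(xᵢ−μ)² = (-0.24)² + (0.08)² + (-0.51)² + (-0.28)² + (-0.18)² + (0.29)² + (-0.11)² + (0.32)² = 0.6335.
Posterior: Inv-Gamma(6.8 + 8/2, 4.2 + 0.6335/2) = Inv-Gamma(10.80, 4.51675).
E[σ²|data] = β/(α−1) = 4.51675/9.80 = 0.4609.

0.4609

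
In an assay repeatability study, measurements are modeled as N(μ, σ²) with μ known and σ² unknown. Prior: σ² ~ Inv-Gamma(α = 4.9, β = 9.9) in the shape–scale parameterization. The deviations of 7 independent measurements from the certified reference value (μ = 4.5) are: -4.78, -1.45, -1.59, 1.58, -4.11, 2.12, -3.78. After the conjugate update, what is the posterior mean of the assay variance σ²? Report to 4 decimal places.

With known mean μ and an Inverse-Gamma(α, β) prior on σ², the Normal likelihood is conjugate: posterior is Inv-Gamma(α + n/2, β + Σ(xᵢ−μ)²/2).
Σ(xᵢ−μ)² = (-4.78)² + (-1.45)² + (-1.59)² + (1.58)² + (-4.11)² + (2.12)² + (-3.78)² = 65.6503.
Posterior: Inv-Gamma(4.9 + 7/2, 9.9 + 65.6503/2) = Inv-Gamma(8.40, 42.72515).
E[σ²|data] = β/(α−1) = 42.72515/7.40 = 5.7737.

5.7737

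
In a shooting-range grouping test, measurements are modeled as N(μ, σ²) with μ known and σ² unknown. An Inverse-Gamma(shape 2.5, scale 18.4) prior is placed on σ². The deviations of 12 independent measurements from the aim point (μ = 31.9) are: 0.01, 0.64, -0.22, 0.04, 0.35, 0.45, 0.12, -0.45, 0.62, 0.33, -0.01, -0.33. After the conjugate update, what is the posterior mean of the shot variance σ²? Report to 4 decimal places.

2.5603

With known mean μ and an Inverse-Gamma(α, β) prior on σ², the Normal likelihood is conjugate: posterior is Inv-Gamma(α + n/2, β + Σ(xᵢ−μ)²/2).
Σ(xᵢ−μ)² = (0.01)² + (0.64)² + (-0.22)² + (0.04)² + (0.35)² + (0.45)² + (0.12)² + (-0.45)² + (0.62)² + (0.33)² + (-0.01)² + (-0.33)² = 1.6039.
Posterior: Inv-Gamma(2.5 + 12/2, 18.4 + 1.6039/2) = Inv-Gamma(8.50, 19.20195).
E[σ²|data] = β/(α−1) = 19.20195/7.50 = 2.5603.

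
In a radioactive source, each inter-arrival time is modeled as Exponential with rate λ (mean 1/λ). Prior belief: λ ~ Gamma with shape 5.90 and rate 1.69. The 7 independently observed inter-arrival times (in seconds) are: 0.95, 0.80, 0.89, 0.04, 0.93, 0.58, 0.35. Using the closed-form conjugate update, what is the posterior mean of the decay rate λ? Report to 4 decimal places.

With a Gamma(shape α, rate β) prior on the exponential rate λ, the posterior after n observations with total T = Σxᵢ is Gamma(α+n, β+T).
Sum of observations T = 4.54 seconds; n = 7.
Posterior: Gamma(5.90+7, 1.69+4.54) = Gamma(12.90, 6.23).
Posterior mean of λ = α/β = 12.90/6.23 = 2.0706.

2.0706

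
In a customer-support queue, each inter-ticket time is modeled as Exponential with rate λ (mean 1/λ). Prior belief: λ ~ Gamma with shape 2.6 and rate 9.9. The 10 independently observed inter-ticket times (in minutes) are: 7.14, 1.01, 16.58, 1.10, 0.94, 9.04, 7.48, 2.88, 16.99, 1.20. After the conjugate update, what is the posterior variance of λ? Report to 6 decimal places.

0.002285

With a Gamma(shape α, rate β) prior on the exponential rate λ, the posterior after n observations with total T = Σxᵢ is Gamma(α+n, β+T).
Sum of observations T = 64.36 minutes; n = 10.
Posterior: Gamma(2.6+10, 9.9+64.36) = Gamma(12.6, 74.26).
Var = α/β² = 0.002285.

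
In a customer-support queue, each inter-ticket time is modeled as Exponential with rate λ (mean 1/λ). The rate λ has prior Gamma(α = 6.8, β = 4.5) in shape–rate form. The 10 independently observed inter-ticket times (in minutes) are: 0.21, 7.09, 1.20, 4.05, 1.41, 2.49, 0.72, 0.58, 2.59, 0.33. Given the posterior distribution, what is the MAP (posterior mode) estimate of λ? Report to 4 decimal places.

0.6277

With a Gamma(shape α, rate β) prior on the exponential rate λ, the posterior after n observations with total T = Σxᵢ is Gamma(α+n, β+T).
Sum of observations T = 20.67 minutes; n = 10.
Posterior: Gamma(6.8+10, 4.5+20.67) = Gamma(16.8, 25.17).
Mode = (α−1)/β = 0.6277.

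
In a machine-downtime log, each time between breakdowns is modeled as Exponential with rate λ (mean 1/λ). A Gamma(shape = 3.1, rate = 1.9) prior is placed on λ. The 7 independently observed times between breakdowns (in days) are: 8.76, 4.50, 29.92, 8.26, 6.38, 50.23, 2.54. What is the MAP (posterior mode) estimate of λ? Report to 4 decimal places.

0.0809

With a Gamma(shape α, rate β) prior on the exponential rate λ, the posterior after n observations with total T = Σxᵢ is Gamma(α+n, β+T).
Sum of observations T = 110.59 days; n = 7.
Posterior: Gamma(3.1+7, 1.9+110.59) = Gamma(10.1, 112.49).
Mode = (α−1)/β = 0.0809.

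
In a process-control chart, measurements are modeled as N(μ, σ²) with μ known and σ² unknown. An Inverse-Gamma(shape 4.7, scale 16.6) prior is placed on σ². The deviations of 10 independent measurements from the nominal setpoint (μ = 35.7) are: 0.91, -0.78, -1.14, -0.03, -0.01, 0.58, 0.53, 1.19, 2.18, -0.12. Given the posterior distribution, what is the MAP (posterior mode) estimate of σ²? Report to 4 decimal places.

1.9971

With known mean μ and an Inverse-Gamma(α, β) prior on σ², the Normal likelihood is conjugate: posterior is Inv-Gamma(α + n/2, β + Σ(xᵢ−μ)²/2).
Σ(xᵢ−μ)² = (0.91)² + (-0.78)² + (-1.14)² + (-0.03)² + (-0.01)² + (0.58)² + (0.53)² + (1.19)² + (2.18)² + (-0.12)² = 9.5373.
Posterior: Inv-Gamma(4.7 + 10/2, 16.6 + 9.5373/2) = Inv-Gamma(9.70, 21.36865).
Mode = β/(α+1) = 21.36865/10.70 = 1.9971.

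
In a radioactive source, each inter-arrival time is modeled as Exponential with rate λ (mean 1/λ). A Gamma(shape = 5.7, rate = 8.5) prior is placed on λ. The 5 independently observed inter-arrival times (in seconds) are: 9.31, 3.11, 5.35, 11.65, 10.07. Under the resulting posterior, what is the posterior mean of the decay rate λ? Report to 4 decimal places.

With a Gamma(shape α, rate β) prior on the exponential rate λ, the posterior after n observations with total T = Σxᵢ is Gamma(α+n, β+T).
Sum of observations T = 39.49 seconds; n = 5.
Posterior: Gamma(5.7+5, 8.5+39.49) = Gamma(10.7, 47.99).
Posterior mean of λ = α/β = 10.7/47.99 = 0.2230.

0.2230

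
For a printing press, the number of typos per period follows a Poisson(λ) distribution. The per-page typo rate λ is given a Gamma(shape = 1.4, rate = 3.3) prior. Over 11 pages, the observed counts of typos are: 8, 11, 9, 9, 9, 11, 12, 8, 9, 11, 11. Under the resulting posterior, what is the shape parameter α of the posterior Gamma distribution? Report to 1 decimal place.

With a Gamma(shape α, rate β) prior, the Poisson likelihood is conjugate: the posterior is Gamma(α + ΣXᵢ, β + n).
Sum of counts S = 108 over n = 11 pages.
Posterior: Gamma(α+S, β+n) = Gamma(1.4+108, 3.3+11) = Gamma(109.4, 14.3).
Posterior α = 109.4.

109.4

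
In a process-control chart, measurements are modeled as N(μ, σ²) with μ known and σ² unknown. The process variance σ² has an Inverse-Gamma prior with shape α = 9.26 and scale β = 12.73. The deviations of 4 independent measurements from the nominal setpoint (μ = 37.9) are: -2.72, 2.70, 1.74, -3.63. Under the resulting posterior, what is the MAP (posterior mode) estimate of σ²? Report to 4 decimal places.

With known mean μ and an Inverse-Gamma(α, β) prior on σ², the Normal likelihood is conjugate: posterior is Inv-Gamma(α + n/2, β + Σ(xᵢ−μ)²/2).
Σ(xᵢ−μ)² = (-2.72)² + (2.70)² + (1.74)² + (-3.63)² = 30.8929.
Posterior: Inv-Gamma(9.26 + 4/2, 12.73 + 30.8929/2) = Inv-Gamma(11.26, 28.17645).
Mode = β/(α+1) = 28.17645/12.26 = 2.2982.

2.2982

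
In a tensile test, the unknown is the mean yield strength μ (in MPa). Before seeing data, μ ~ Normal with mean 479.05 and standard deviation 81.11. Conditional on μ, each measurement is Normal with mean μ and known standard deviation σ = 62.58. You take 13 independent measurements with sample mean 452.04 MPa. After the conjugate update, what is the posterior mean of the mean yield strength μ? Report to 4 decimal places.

For Normal data with known variance σ², a Normal(μ₀, σ₀²) prior on μ is conjugate. Posterior precision = 1/σ₀² + n/σ²; posterior mean is the precision-weighted average of μ₀ and x̄.
n·x̄ = 13·452.04 = 5876.52.
σ₀² = 81.11² = 6578.8321, σ² = 62.58² = 3916.2564; σ² + n·σ₀² = 3916.2564 + 13·6578.8321 = 89441.0737.
Posterior mean = (μ₀/σ₀² + n·x̄/σ²)/(1/σ₀² + n/σ²) = (σ²·μ₀ + σ₀²·n·x̄)/(σ² + n·σ₀²) = (3916.2564·479.05 + 6578.8321·5876.52)/89441.0737 = 40536721.040712/89441.0737 = 453.2227.

453.2227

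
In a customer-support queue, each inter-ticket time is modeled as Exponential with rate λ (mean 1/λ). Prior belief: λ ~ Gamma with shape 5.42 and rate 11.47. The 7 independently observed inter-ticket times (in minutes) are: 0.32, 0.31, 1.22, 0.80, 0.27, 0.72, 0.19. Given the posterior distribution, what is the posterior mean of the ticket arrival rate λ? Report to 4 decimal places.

0.8118

With a Gamma(shape α, rate β) prior on the exponential rate λ, the posterior after n observations with total T = Σxᵢ is Gamma(α+n, β+T).
Sum of observations T = 3.83 minutes; n = 7.
Posterior: Gamma(5.42+7, 11.47+3.83) = Gamma(12.42, 15.30).
Posterior mean of λ = α/β = 12.42/15.30 = 0.8118.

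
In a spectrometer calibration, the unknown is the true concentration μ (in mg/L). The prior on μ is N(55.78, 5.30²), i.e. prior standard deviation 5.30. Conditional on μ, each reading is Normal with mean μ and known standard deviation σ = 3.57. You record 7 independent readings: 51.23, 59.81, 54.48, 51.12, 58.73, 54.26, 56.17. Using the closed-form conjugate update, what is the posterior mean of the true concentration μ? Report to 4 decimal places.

55.1548

For Normal data with known variance σ², a Normal(μ₀, σ₀²) prior on μ is conjugate. Posterior precision = 1/σ₀² + n/σ²; posterior mean is the precision-weighted average of μ₀ and x̄.
Σxᵢ = 51.23 + 59.81 + 54.48 + 51.12 + 58.73 + 54.26 + 56.17 = 385.8, so n·x̄ = 385.8.
σ₀² = 5.30² = 28.09, σ² = 3.57² = 12.7449; σ² + n·σ₀² = 12.7449 + 7·28.09 = 209.3749.
Posterior mean = (μ₀/σ₀² + n·x̄/σ²)/(1/σ₀² + n/σ²) = (σ²·μ₀ + σ₀²·n·x̄)/(σ² + n·σ₀²) = (12.7449·55.78 + 28.09·385.8)/209.3749 = 11548.032522/209.3749 = 55.1548.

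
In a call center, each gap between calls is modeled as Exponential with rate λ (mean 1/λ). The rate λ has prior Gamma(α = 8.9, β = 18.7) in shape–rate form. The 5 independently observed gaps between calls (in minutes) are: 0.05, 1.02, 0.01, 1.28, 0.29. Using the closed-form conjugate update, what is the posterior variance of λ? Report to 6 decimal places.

With a Gamma(shape α, rate β) prior on the exponential rate λ, the posterior after n observations with total T = Σxᵢ is Gamma(α+n, β+T).
Sum of observations T = 2.65 minutes; n = 5.
Posterior: Gamma(8.9+5, 18.7+2.65) = Gamma(13.9, 21.35).
Var = α/β² = 0.030494.

0.030494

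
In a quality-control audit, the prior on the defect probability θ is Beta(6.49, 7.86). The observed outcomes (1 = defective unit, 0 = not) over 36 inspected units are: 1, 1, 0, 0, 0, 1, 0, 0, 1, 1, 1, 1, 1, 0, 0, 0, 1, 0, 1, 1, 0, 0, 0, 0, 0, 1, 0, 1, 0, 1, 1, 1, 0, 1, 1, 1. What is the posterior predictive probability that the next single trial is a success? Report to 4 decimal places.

0.5063

The Beta prior is conjugate to a Binomial/Bernoulli likelihood; the update adds successes to α and failures to β.
Posterior: Beta(α+k, β+n−k) = Beta(6.49+19, 7.86+17) = Beta(25.49, 24.86).
For a single future Bernoulli trial, P(success | data) = α/(α+β) = 0.5063.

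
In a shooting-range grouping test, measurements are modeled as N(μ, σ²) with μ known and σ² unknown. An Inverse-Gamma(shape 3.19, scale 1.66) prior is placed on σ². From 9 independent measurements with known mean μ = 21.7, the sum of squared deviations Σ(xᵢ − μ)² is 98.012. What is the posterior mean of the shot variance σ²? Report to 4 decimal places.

With known mean μ and an Inverse-Gamma(α, β) prior on σ², the Normal likelihood is conjugate: posterior is Inv-Gamma(α + n/2, β + Σ(xᵢ−μ)²/2).
Posterior: Inv-Gamma(3.19 + 9/2, 1.66 + 98.012/2) = Inv-Gamma(7.69, 50.6660).
E[σ²|data] = β/(α−1) = 50.6660/6.69 = 7.5734.

7.5734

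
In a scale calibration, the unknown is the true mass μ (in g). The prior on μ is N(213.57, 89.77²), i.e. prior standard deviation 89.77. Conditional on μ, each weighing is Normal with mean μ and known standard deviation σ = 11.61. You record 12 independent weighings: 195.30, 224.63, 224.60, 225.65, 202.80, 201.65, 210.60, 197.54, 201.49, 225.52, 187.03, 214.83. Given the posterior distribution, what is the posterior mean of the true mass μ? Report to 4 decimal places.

For Normal data with known variance σ², a Normal(μ₀, σ₀²) prior on μ is conjugate. Posterior precision = 1/σ₀² + n/σ²; posterior mean is the precision-weighted average of μ₀ and x̄.
Σxᵢ = 195.30 + 224.63 + 224.60 + 225.65 + 202.80 + 201.65 + 210.60 + 197.54 + 201.49 + 225.52 + 187.03 + 214.83 = 2511.64, so n·x̄ = 2511.64.
σ₀² = 89.77² = 8058.6529, σ² = 11.61² = 134.7921; σ² + n·σ₀² = 134.7921 + 12·8058.6529 = 96838.6269.
Posterior mean = (μ₀/σ₀² + n·x̄/σ²)/(1/σ₀² + n/σ²) = (σ²·μ₀ + σ₀²·n·x̄)/(σ² + n·σ₀²) = (134.7921·213.57 + 8058.6529·2511.64)/96838.6269 = 20269222.518553/96838.6269 = 209.3093.

209.3093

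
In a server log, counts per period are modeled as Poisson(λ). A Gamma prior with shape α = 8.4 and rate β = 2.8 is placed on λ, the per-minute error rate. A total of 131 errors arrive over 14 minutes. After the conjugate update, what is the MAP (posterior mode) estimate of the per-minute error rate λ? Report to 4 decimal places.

8.2381

With a Gamma(shape α, rate β) prior, the Poisson likelihood is conjugate: the posterior is Gamma(α + ΣXᵢ, β + n).
Posterior: Gamma(α+S, β+n) = Gamma(8.4+131, 2.8+14) = Gamma(139.4, 16.8).
Mode of Gamma(α,β) for α≥1 is (α−1)/β = 138.4/16.8 = 8.2381.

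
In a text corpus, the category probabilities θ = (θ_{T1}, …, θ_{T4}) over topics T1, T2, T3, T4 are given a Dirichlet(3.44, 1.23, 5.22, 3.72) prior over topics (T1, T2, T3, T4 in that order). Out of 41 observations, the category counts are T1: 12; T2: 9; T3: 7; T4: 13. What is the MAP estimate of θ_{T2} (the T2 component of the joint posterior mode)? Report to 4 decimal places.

The Dirichlet prior is conjugate to the Multinomial likelihood: each posterior αⱼ = prior αⱼ + observed count nⱼ.
Posterior concentration: (15.44, 10.23, 12.22, 16.72), total = 54.61.
Joint mode component: (α_{T2}−1)/(Σα−K) = 9.23/50.61 = 0.1824.

0.1824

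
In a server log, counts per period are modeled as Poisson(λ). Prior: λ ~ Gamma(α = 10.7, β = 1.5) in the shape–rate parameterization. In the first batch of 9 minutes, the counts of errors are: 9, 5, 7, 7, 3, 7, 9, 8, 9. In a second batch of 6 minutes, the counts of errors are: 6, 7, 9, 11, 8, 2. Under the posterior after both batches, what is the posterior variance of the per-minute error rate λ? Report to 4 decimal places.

0.4323

With a Gamma(shape α, rate β) prior, the Poisson likelihood is conjugate: the posterior is Gamma(α + ΣXᵢ, β + n).
Batch 1: sum of counts S = 64 over n = 9 minutes.
After batch 1: Gamma(α+S, β+n) = Gamma(10.7+64, 1.5+9) = Gamma(74.7, 10.5).
Batch 2: sum of counts S = 43 over n = 6 minutes.
After batch 2: Gamma(α+S, β+n) = Gamma(74.7+43, 10.5+6) = Gamma(117.7, 16.5).
Var = α/β² = 117.7/16.5² = 0.4323.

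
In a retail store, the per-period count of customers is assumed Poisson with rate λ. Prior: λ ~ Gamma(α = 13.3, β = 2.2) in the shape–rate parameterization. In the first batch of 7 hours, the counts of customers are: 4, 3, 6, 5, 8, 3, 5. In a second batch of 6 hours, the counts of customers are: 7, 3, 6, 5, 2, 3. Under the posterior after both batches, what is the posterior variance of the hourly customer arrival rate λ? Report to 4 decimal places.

With a Gamma(shape α, rate β) prior, the Poisson likelihood is conjugate: the posterior is Gamma(α + ΣXᵢ, β + n).
Batch 1: sum of counts S = 34 over n = 7 hours.
After batch 1: Gamma(α+S, β+n) = Gamma(13.3+34, 2.2+7) = Gamma(47.3, 9.2).
Batch 2: sum of counts S = 26 over n = 6 hours.
After batch 2: Gamma(α+S, β+n) = Gamma(47.3+26, 9.2+6) = Gamma(73.3, 15.2).
Var = α/β² = 73.3/15.2² = 0.3173.

0.3173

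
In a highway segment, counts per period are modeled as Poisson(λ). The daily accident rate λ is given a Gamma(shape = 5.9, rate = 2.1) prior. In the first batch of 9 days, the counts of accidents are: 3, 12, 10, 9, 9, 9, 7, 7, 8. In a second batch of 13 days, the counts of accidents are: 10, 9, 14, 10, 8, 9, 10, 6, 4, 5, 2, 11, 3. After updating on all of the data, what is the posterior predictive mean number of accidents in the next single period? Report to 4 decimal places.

With a Gamma(shape α, rate β) prior, the Poisson likelihood is conjugate: the posterior is Gamma(α + ΣXᵢ, β + n).
Batch 1: sum of counts S = 74 over n = 9 days.
After batch 1: Gamma(α+S, β+n) = Gamma(5.9+74, 2.1+9) = Gamma(79.9, 11.1).
Batch 2: sum of counts S = 101 over n = 13 days.
After batch 2: Gamma(α+S, β+n) = Gamma(79.9+101, 11.1+13) = Gamma(180.9, 24.1).
The predictive distribution for one future period is NegBinom with mean α/β = 7.5062.

7.5062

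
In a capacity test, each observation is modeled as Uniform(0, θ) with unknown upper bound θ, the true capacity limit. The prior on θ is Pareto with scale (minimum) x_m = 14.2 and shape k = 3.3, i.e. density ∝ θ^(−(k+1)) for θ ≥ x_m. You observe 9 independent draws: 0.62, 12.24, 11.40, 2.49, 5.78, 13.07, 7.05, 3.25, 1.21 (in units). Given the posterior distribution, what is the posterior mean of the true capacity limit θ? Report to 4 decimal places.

A Pareto(scale x_m, shape k) prior on the upper bound θ of Uniform(0, θ) is conjugate: posterior is Pareto(max(x_m, max xᵢ), k + n).
Sample maximum = 13.07; prior scale x_m = 14.2 → posterior scale = max = 14.20.
Posterior shape = 3.3 + 9 = 12.3.
E[θ|data] = k·x_m/(k−1) = 12.3·14.20/11.3 = 15.4566.

15.4566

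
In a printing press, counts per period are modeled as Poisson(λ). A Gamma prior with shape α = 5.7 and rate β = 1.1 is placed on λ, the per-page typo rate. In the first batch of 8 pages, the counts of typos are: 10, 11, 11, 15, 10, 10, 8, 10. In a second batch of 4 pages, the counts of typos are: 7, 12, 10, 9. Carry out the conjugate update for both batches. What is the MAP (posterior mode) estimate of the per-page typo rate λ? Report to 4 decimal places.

9.7481

With a Gamma(shape α, rate β) prior, the Poisson likelihood is conjugate: the posterior is Gamma(α + ΣXᵢ, β + n).
Batch 1: sum of counts S = 85 over n = 8 pages.
After batch 1: Gamma(α+S, β+n) = Gamma(5.7+85, 1.1+8) = Gamma(90.7, 9.1).
Batch 2: sum of counts S = 38 over n = 4 pages.
After batch 2: Gamma(α+S, β+n) = Gamma(90.7+38, 9.1+4) = Gamma(128.7, 13.1).
Mode of Gamma(α,β) for α≥1 is (α−1)/β = 127.7/13.1 = 9.7481.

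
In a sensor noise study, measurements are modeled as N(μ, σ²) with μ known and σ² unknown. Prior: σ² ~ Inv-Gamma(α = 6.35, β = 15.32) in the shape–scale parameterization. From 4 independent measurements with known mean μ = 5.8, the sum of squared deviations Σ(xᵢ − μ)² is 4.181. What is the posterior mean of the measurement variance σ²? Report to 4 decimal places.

With known mean μ and an Inverse-Gamma(α, β) prior on σ², the Normal likelihood is conjugate: posterior is Inv-Gamma(α + n/2, β + Σ(xᵢ−μ)²/2).
Posterior: Inv-Gamma(6.35 + 4/2, 15.32 + 4.181/2) = Inv-Gamma(8.35, 17.4105).
E[σ²|data] = β/(α−1) = 17.4105/7.35 = 2.3688.

2.3688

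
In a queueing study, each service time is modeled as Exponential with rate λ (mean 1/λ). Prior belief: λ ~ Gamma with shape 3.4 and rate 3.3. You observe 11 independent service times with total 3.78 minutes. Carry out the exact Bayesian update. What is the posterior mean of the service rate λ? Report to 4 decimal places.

2.0339

With a Gamma(shape α, rate β) prior on the exponential rate λ, the posterior after n observations with total T = Σxᵢ is Gamma(α+n, β+T).
Posterior: Gamma(3.4+11, 3.3+3.78) = Gamma(14.4, 7.08).
Posterior mean of λ = α/β = 14.4/7.08 = 2.0339.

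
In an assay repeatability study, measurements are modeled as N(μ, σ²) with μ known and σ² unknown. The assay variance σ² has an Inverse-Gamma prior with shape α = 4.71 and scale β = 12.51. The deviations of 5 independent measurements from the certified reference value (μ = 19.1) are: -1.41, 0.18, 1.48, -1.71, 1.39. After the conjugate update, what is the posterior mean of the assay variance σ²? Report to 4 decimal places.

2.7445

With known mean μ and an Inverse-Gamma(α, β) prior on σ², the Normal likelihood is conjugate: posterior is Inv-Gamma(α + n/2, β + Σ(xᵢ−μ)²/2).
Σ(xᵢ−μ)² = (-1.41)² + (0.18)² + (1.48)² + (-1.71)² + (1.39)² = 9.0671.
Posterior: Inv-Gamma(4.71 + 5/2, 12.51 + 9.0671/2) = Inv-Gamma(7.21, 17.04355).
E[σ²|data] = β/(α−1) = 17.04355/6.21 = 2.7445.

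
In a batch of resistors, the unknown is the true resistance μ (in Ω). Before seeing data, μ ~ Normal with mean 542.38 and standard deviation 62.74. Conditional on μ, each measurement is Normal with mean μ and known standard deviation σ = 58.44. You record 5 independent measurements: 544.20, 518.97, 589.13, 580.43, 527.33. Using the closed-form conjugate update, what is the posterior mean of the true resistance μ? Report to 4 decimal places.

For Normal data with known variance σ², a Normal(μ₀, σ₀²) prior on μ is conjugate. Posterior precision = 1/σ₀² + n/σ²; posterior mean is the precision-weighted average of μ₀ and x̄.
Σxᵢ = 544.20 + 518.97 + 589.13 + 580.43 + 527.33 = 2760.06, so n·x̄ = 2760.06.
σ₀² = 62.74² = 3936.3076, σ² = 58.44² = 3415.2336; σ² + n·σ₀² = 3415.2336 + 5·3936.3076 = 23096.7716.
Posterior mean = (μ₀/σ₀² + n·x̄/σ²)/(1/σ₀² + n/σ²) = (σ²·μ₀ + σ₀²·n·x̄)/(σ² + n·σ₀²) = (3415.2336·542.38 + 3936.3076·2760.06)/23096.7716 = 12716799.554424/23096.7716 = 550.5878.

550.5878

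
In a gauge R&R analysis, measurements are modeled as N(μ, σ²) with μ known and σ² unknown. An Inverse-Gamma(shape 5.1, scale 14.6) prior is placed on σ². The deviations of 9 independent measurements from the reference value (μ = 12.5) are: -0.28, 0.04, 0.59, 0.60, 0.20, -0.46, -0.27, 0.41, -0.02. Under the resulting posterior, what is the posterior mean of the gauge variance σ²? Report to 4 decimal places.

With known mean μ and an Inverse-Gamma(α, β) prior on σ², the Normal likelihood is conjugate: posterior is Inv-Gamma(α + n/2, β + Σ(xᵢ−μ)²/2).
Σ(xᵢ−μ)² = (-0.28)² + (0.04)² + (0.59)² + (0.60)² + (0.20)² + (-0.46)² + (-0.27)² + (0.41)² + (-0.02)² = 1.2811.
Posterior: Inv-Gamma(5.1 + 9/2, 14.6 + 1.2811/2) = Inv-Gamma(9.60, 15.24055).
E[σ²|data] = β/(α−1) = 15.24055/8.60 = 1.7722.

1.7722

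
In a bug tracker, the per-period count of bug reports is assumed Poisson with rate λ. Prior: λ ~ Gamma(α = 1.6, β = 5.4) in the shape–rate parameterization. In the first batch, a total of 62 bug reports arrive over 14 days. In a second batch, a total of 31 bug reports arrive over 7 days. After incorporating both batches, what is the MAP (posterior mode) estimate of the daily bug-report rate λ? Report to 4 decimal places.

With a Gamma(shape α, rate β) prior, the Poisson likelihood is conjugate: the posterior is Gamma(α + ΣXᵢ, β + n).
After batch 1: Gamma(α+S, β+n) = Gamma(1.6+62, 5.4+14) = Gamma(63.6, 19.4).
After batch 2: Gamma(α+S, β+n) = Gamma(63.6+31, 19.4+7) = Gamma(94.6, 26.4).
Mode of Gamma(α,β) for α≥1 is (α−1)/β = 93.6/26.4 = 3.5455.

3.5455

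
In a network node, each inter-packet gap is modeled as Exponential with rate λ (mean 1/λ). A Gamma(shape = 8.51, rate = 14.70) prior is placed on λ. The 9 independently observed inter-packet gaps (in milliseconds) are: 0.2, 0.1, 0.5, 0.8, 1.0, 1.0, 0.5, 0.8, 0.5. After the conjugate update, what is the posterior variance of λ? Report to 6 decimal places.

0.043341

With a Gamma(shape α, rate β) prior on the exponential rate λ, the posterior after n observations with total T = Σxᵢ is Gamma(α+n, β+T).
Sum of observations T = 5.4 milliseconds; n = 9.
Posterior: Gamma(8.51+9, 14.70+5.4) = Gamma(17.51, 20.10).
Var = α/β² = 0.043341.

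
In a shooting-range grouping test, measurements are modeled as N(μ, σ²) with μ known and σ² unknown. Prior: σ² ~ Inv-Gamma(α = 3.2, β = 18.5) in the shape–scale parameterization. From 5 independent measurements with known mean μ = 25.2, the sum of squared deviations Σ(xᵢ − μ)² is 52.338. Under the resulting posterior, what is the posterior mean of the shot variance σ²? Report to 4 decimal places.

9.5040

With known mean μ and an Inverse-Gamma(α, β) prior on σ², the Normal likelihood is conjugate: posterior is Inv-Gamma(α + n/2, β + Σ(xᵢ−μ)²/2).
Posterior: Inv-Gamma(3.2 + 5/2, 18.5 + 52.338/2) = Inv-Gamma(5.70, 44.6690).
E[σ²|data] = β/(α−1) = 44.6690/4.70 = 9.5040.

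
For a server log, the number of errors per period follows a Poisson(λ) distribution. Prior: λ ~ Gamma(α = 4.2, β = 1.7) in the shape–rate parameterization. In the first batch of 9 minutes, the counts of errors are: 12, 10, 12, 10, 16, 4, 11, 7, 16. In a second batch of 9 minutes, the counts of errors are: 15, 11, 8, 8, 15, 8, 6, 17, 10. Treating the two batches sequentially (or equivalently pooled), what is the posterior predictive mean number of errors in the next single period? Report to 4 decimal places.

10.1624

With a Gamma(shape α, rate β) prior, the Poisson likelihood is conjugate: the posterior is Gamma(α + ΣXᵢ, β + n).
Batch 1: sum of counts S = 98 over n = 9 minutes.
After batch 1: Gamma(α+S, β+n) = Gamma(4.2+98, 1.7+9) = Gamma(102.2, 10.7).
Batch 2: sum of counts S = 98 over n = 9 minutes.
After batch 2: Gamma(α+S, β+n) = Gamma(102.2+98, 10.7+9) = Gamma(200.2, 19.7).
The predictive distribution for one future period is NegBinom with mean α/β = 10.1624.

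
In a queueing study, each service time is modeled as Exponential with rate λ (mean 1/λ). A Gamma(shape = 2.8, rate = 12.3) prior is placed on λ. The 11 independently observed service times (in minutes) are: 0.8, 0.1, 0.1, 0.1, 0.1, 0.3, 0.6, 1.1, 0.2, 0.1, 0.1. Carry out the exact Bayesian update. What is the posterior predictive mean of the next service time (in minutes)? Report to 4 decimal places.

With a Gamma(shape α, rate β) prior on the exponential rate λ, the posterior after n observations with total T = Σxᵢ is Gamma(α+n, β+T).
Sum of observations T = 3.6 minutes; n = 11.
Posterior: Gamma(2.8+11, 12.3+3.6) = Gamma(13.8, 15.9).
The predictive distribution for the next observation is Lomax; its mean is β/(α−1) = 15.9/12.8 = 1.2422.

1.2422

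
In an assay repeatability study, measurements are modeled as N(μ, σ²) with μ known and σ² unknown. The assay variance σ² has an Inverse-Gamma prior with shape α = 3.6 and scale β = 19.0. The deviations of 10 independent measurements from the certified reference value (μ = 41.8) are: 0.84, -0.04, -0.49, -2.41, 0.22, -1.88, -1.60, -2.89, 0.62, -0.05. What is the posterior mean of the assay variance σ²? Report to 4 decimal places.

3.9235

With known mean μ and an Inverse-Gamma(α, β) prior on σ², the Normal likelihood is conjugate: posterior is Inv-Gamma(α + n/2, β + Σ(xᵢ−μ)²/2).
Σ(xᵢ−μ)² = (0.84)² + (-0.04)² + (-0.49)² + (-2.41)² + (0.22)² + (-1.88)² + (-1.60)² + (-2.89)² + (0.62)² + (-0.05)² = 21.6372.
Posterior: Inv-Gamma(3.6 + 10/2, 19.0 + 21.6372/2) = Inv-Gamma(8.60, 29.81860).
E[σ²|data] = β/(α−1) = 29.81860/7.60 = 3.9235.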